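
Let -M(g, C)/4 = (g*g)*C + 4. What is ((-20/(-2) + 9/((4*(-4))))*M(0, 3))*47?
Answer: -7097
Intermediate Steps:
M(g, C) = -16 - 4*C*g² (M(g, C) = -4*((g*g)*C + 4) = -4*(g²*C + 4) = -4*(C*g² + 4) = -4*(4 + C*g²) = -16 - 4*C*g²)
((-20/(-2) + 9/((4*(-4))))*M(0, 3))*47 = ((-20/(-2) + 9/((4*(-4))))*(-16 - 4*3*0²))*47 = ((-20*(-½) + 9/(-16))*(-16 - 4*3*0))*47 = ((10 + 9*(-1/16))*(-16 + 0))*47 = ((10 - 9/16)*(-16))*47 = ((151/16)*(-16))*47 = -151*47 = -7097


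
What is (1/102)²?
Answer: 1/10404 ≈ 9.6117e-5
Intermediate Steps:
(1/102)² = 1/10404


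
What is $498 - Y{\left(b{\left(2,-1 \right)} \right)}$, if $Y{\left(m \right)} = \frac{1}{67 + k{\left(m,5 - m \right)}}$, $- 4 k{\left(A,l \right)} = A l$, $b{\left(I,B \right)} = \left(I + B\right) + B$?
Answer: $\frac{33365}{67} \approx 497.98$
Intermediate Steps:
$b{\left(I,B \right)} = I + 2 B$ ($b{\left(I,B \right)} = \left(B + I\right) + B = I + 2 B$)
$k{\left(A,l \right)} = - \frac{A l}{4}$
$Y{\left(m \right)} = \frac{1}{67 - \frac{m \left(5 - m\right)}{4}}$
$498 - Y{\left(b{\left(2,-1 \right)} \right)} = 498 - \frac{4}{268 + \left(2 + 2 \left(-1\right)\right)^{2} - 5 \left(2 + 2 \left(-1\right)\right)} = 498 - \frac{4}{268 + \left(2 - 2\right)^{2} - 5 \left(2 - 2\right)} = 498 - \frac{4}{268 + 0^{2} - 0} = 498 - \frac{4}{268 + 0 + 0} = 498 - \frac{4}{268} = 498 - 4 \cdot \frac{1}{268} = 498 - \frac{1}{67} = \frac{33365}{67}$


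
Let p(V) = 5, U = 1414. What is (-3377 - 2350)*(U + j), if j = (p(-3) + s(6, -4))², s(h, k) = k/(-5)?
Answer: -207265857/25 ≈ -8.2906e+6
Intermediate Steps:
s(h, k) = -k/5 (s(h, k) = k*(-⅕) = -k/5)
j = 841/25 (j = (5 - ⅕*(-4))² = (5 + ⅘)² = (29/5)² = 841/25 ≈ 33.640)
(-3377 - 2350)*(U + j) = (-3377 - 2350)*(1414 + 841/25) = -5727*36191/25 = -207265857/25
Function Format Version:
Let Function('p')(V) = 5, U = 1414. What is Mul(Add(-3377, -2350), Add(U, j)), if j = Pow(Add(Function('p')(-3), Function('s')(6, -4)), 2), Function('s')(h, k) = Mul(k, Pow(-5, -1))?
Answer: Rational(-207265857, 25) ≈ -8.2906e+6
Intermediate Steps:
Function('s')(h, k) = Mul(Rational(-1, 5), k) (Function('s')(h, k) = Mul(k, Rational(-1, 5)) = Mul(Rational(-1, 5), k))
j = Rational(841, 25) (j = Pow(Add(5, Mul(Rational(-1, 5), -4)), 2) = Pow(Add(5, Rational(4, 5)), 2) = Pow(Rational(29, 5), 2) = Rational(841, 25) ≈ 33.640)
Mul(Add(-3377, -2350), Add(U, j)) = Mul(Add(-3377, -2350), Add(1414, Rational(841, 25))) = Mul(-5727, Rational(36191, 25)) = Rational(-207265857, 25)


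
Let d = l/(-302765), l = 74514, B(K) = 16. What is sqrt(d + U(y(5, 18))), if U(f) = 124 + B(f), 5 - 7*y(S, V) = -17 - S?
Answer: sqrt(12810770100290)/302765 ≈ 11.822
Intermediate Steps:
y(S, V) = 22/7 + S/7 (y(S, V) = 5/7 - (-17 - S)/7 = 5/7 + (17/7 + S/7) = 22/7 + S/7)
U(f) = 140 (U(f) = 124 + 16 = 140)
d = -74514/302765 (d = 74514/(-302765) = 74514*(-1/302765) = -74514/302765 ≈ -0.24611)
sqrt(d + U(y(5, 18))) = sqrt(-74514/302765 + 140) = sqrt(42312586/302765) = sqrt(12810770100290)/302765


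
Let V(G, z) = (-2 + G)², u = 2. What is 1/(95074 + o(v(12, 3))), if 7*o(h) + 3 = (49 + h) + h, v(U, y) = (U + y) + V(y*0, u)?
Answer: 1/95086 ≈ 1.0517e-5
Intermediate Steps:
v(U, y) = 4 + U + y (v(U, y) = (U + y) + (-2 + y*0)² = (U + y) + (-2 + 0)² = (U + y) + (-2)² = (U + y) + 4 = 4 + U + y)
o(h) = 46/7 + 2*h/7 (o(h) = -3/7 + ((49 + h) + h)/7 = -3/7 + (49 + 2*h)/7 = -3/7 + (7 + 2*h/7) = 46/7 + 2*h/7)
1/(95074 + o(v(12, 3))) = 1/(95074 + (46/7 + 2*(4 + 12 + 3)/7)) = 1/(95074 + (46/7 + (2/7)*19)) = 1/(95074 + (46/7 + 38/7)) = 1/(95074 + 12) = 1/95086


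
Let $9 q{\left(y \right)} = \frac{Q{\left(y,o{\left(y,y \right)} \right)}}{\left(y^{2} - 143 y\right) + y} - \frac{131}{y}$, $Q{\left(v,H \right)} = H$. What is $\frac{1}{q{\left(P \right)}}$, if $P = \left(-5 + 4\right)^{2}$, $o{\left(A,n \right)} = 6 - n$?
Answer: $- \frac{1269}{18476} \approx -0.068684$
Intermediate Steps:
$P = 1$ ($P = \left(-1\right)^{2} = 1$)
$q{\left(y \right)} = - \frac{131}{9 y} + \frac{6 - y}{9 \left(y^{2} - 142 y\right)}$ ($q{\left(y \right)} = \frac{\frac{6 - y}{\left(y^{2} - 143 y\right) + y} - \frac{131}{y}}{9} = \frac{\frac{6 - y}{y^{2} - 142 y} - \frac{131}{y}}{9} = \frac{- \frac{131}{y} + \frac{6 - y}{y^{2} - 142 y}}{9} = - \frac{131}{9 y} + \frac{6 - y}{9 \left(y^{2} - 142 y\right)}$)
$\frac{1}{q{\left(P \right)}} = \frac{1}{\frac{4}{9} \cdot 1^{-1} \frac{1}{-142 + 1} \left(4652 - 33\right)} = \frac{1}{\frac{4}{9} \cdot 1 \frac{1}{-141} \left(4652 - 33\right)} = \frac{1}{\frac{4}{9} \cdot 1 \left(- \frac{1}{141}\right) 4619} = \frac{1}{- \frac{18476}{1269}} = - \frac{1269}{18476}$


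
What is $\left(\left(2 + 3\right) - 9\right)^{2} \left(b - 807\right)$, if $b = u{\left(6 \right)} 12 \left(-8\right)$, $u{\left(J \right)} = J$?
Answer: $-22128$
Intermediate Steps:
$b = -576$ ($b = 6 \cdot 12 \left(-8\right) = 72 \left(-8\right) = -576$)
$\left(\left(2 + 3\right) - 9\right)^{2} \left(b - 807\right) = \left(\left(2 + 3\right) - 9\right)^{2} \left(-576 - 807\right) = \left(5 - 9\right)^{2} \left(-1383\right) = \left(-4\right)^{2} \left(-1383\right) = 16 \left(-1383\right) = -22128$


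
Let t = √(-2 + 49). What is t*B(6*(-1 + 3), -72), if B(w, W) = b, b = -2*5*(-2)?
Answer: 20*√47 ≈ 137.11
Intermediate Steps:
t = √47 ≈ 6.8557
b = 20 (b = -10*(-2) = 20)
B(w, W) = 20
t*B(6*(-1 + 3), -72) = √47*20 = 20*√47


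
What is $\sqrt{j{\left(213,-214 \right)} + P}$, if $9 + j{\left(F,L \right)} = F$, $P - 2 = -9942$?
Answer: $2 i \sqrt{2434} \approx 98.671 i$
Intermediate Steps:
$P = -9940$ ($P = 2 - 9942 = -9940$)
$j{\left(F,L \right)} = -9 + F$
$\sqrt{j{\left(213,-214 \right)} + P} = \sqrt{\left(-9 + 213\right) - 9940} = \sqrt{204 - 9940} = \sqrt{-9736} = 2 i \sqrt{2434}$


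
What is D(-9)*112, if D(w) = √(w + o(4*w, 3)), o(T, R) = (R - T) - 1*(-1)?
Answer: 112*√31 ≈ 623.59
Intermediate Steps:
o(T, R) = 1 + R - T (o(T, R) = (R - T) + 1 = 1 + R - T)
D(w) = √(4 - 3*w) (D(w) = √(w + (1 + 3 - 4*w)) = √(w + (4 - 4*w)) = √(4 - 3*w))
D(-9)*112 = √(4 - 3*(-9))*112 = √(4 + 27)*112 = √31*112 = 112*√31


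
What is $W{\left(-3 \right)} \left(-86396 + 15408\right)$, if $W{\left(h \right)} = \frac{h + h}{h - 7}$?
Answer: $- \frac{212964}{5} \approx -42593.0$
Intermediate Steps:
$W{\left(h \right)} = \frac{2 h}{-7 + h}$
$W{\left(-3 \right)} \left(-86396 + 15408\right) = 2 \left(-3\right) \frac{1}{-7 - 3} \left(-86396 + 15408\right) = 2 \left(-3\right) \frac{1}{-10} \left(-70988\right) = 2 \left(-3\right) \left(- \frac{1}{10}\right) \left(-70988\right) = \frac{3}{5} \left(-70988\right) = - \frac{212964}{5}$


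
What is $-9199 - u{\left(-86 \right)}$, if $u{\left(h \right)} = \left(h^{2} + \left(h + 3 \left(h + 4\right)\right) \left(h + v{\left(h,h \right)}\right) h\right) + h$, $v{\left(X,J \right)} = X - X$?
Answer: $2438963$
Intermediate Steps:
$v{\left(X,J \right)} = 0$
$u{\left(h \right)} = h + h^{2} + h^{2} \left(12 + 4 h\right)$ ($u{\left(h \right)} = \left(h^{2} + \left(h + 3 \left(h + 4\right)\right) \left(h + 0\right) h\right) + h = \left(h^{2} + \left(h + 3 \left(4 + h\right)\right) h h\right) + h = \left(h^{2} + \left(h + \left(12 + 3 h\right)\right) h h\right) + h = \left(h^{2} + \left(12 + 4 h\right) h h\right) + h = \left(h^{2} + h \left(12 + 4 h\right) h\right) + h = \left(h^{2} + h^{2} \left(12 + 4 h\right)\right) + h = h + h^{2} + h^{2} \left(12 + 4 h\right)$)
$-9199 - u{\left(-86 \right)} = -9199 - - 86 \left(1 + 4 \left(-86\right)^{2} + 13 \left(-86\right)\right) = -9199 - - 86 \left(1 + 4 \cdot 7396 - 1118\right) = -9199 - - 86 \left(1 + 29584 - 1118\right) = -9199 - \left(-86\right) 28467 = -9199 - -2448162 = -9199 + 2448162 = 2438963$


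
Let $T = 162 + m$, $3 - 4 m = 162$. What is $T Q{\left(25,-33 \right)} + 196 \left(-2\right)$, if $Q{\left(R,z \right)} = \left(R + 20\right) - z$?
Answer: $\frac{18287}{2} \approx 9143.5$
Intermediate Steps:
$m = - \frac{159}{4}$ ($m = \frac{3}{4} - \frac{81}{2} = - \frac{159}{4} \approx -39.75$)
$Q{\left(R,z \right)} = 20 + R - z$ ($Q{\left(R,z \right)} = \left(20 + R\right) - z = 20 + R - z$)
$T = \frac{489}{4}$ ($T = 162 - \frac{159}{4} = \frac{489}{4} \approx 122.25$)
$T Q{\left(25,-33 \right)} + 196 \left(-2\right) = \frac{489 \left(20 + 25 - -33\right)}{4} + 196 \left(-2\right) = \frac{489 \left(20 + 25 + 33\right)}{4} - 392 = \frac{489}{4} \cdot 78 - 392 = \frac{19071}{2} - 392 = \frac{18287}{2}$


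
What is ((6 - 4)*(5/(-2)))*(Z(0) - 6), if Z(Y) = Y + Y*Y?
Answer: 30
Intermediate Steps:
Z(Y) = Y + Y²
((6 - 4)*(5/(-2)))*(Z(0) - 6) = ((6 - 4)*(5/(-2)))*(0*(1 + 0) - 6) = (2*(5*(-½)))*(0*1 - 6) = (2*(-5/2))*(0 - 6) = -5*(-6) = 30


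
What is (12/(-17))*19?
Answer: -228/17 ≈ -13.412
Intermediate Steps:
(12/(-17))*19 = (12*(-1/17))*19 = -12/17*19 = -228/17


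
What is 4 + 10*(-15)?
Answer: -146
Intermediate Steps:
4 + 10*(-15) = 4 - 150 = -146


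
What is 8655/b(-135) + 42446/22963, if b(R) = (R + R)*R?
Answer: 116393431/55800090 ≈ 2.0859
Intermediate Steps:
b(R) = 2*R² (b(R) = (2*R)*R = 2*R²)
8655/b(-135) + 42446/22963 = 8655/((2*(-135)²)) + 42446/22963 = 8655/((2*18225)) + 42446*(1/22963) = 8655/36450 + 42446/22963 = 8655*(1/36450) + 42446/22963 = 577/2430 + 42446/22963 = 116393431/55800090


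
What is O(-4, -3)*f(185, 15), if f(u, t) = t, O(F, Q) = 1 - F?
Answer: 75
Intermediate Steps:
O(-4, -3)*f(185, 15) = (1 - 1*(-4))*15 = (1 + 4)*15 = 5*15 = 75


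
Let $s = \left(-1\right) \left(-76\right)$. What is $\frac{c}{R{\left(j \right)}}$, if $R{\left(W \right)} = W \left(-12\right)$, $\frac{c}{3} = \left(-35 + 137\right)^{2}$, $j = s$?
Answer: $- \frac{2601}{76} \approx -34.224$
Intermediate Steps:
$s = 76$
$j = 76$
$c = 31212$ ($c = 3 \left(-35 + 137\right)^{2} = 3 \cdot 102^{2} = 3 \cdot 10404 = 31212$)
$R{\left(W \right)} = - 12 W$
$\frac{c}{R{\left(j \right)}} = \frac{31212}{\left(-12\right) 76} = \frac{31212}{-912} = 31212 \left(- \frac{1}{912}\right) = - \frac{2601}{76}$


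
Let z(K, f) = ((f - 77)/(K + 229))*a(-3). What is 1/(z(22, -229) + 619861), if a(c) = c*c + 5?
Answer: 251/155580827 ≈ 1.6133e-6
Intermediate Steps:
a(c) = 5 + c² (a(c) = c² + 5 = 5 + c²)
z(K, f) = 14*(-77 + f)/(229 + K) (z(K, f) = ((f - 77)/(K + 229))*(5 + (-3)²) = ((-77 + f)/(229 + K))*(5 + 9) = ((-77 + f)/(229 + K))*14 = 14*(-77 + f)/(229 + K))
1/(z(22, -229) + 619861) = 1/(14*(-77 - 229)/(229 + 22) + 619861) = 1/(14*(-306)/251 + 619861) = 1/(14*(1/251)*(-306) + 619861) = 1/(-4284/251 + 619861) = 1/(155580827/251) = 251/155580827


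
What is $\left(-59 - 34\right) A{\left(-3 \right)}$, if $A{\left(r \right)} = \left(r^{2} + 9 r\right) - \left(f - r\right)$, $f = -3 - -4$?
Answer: $2046$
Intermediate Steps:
$f = 1$ ($f = -3 + 4 = 1$)
$A{\left(r \right)} = -1 + r^{2} + 10 r$ ($A{\left(r \right)} = \left(r^{2} + 9 r\right) + \left(r - 1\right) = \left(r^{2} + 9 r\right) + \left(-1 + r\right) = -1 + r^{2} + 10 r$)
$\left(-59 - 34\right) A{\left(-3 \right)} = \left(-59 - 34\right) \left(-1 + \left(-3\right)^{2} + 10 \left(-3\right)\right) = - 93 \left(-1 + 9 - 30\right) = \left(-93\right) \left(-22\right) = 2046$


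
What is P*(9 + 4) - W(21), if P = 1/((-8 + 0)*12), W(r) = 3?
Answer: -301/96 ≈ -3.1354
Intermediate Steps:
P = -1/96 (P = (1/12)/(-8) = -1/8*1/12 = -1/96 ≈ -0.010417)
P*(9 + 4) - W(21) = -(9 + 4)/96 - 1*3 = -1/96*13 - 3 = -13/96 - 3 = -301/96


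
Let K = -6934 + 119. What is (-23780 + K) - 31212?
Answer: -61807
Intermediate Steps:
K = -6815
(-23780 + K) - 31212 = (-23780 - 6815) - 31212 = -30595 - 31212 = -61807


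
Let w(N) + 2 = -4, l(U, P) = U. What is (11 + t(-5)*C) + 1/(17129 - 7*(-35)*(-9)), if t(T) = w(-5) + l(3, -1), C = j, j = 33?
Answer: -1313311/14924 ≈ -88.000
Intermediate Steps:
w(N) = -6 (w(N) = -2 - 4 = -6)
C = 33
t(T) = -3 (t(T) = -6 + 3 = -3)
(11 + t(-5)*C) + 1/(17129 - 7*(-35)*(-9)) = (11 - 3*33) + 1/(17129 - 7*(-35)*(-9)) = (11 - 99) + 1/(17129 + 245*(-9)) = -88 + 1/(17129 - 2205) = -88 + 1/14924 = -1313311/14924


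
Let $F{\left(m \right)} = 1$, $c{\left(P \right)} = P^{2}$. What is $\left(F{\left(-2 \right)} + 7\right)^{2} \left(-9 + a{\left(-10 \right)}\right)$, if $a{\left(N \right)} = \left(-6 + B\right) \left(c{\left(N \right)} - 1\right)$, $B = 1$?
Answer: $-32256$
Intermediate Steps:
$a{\left(N \right)} = 5 - 5 N^{2}$ ($a{\left(N \right)} = \left(-6 + 1\right) \left(N^{2} - 1\right) = - 5 \left(-1 + N^{2}\right) = 5 - 5 N^{2}$)
$\left(F{\left(-2 \right)} + 7\right)^{2} \left(-9 + a{\left(-10 \right)}\right) = \left(1 + 7\right)^{2} \left(-9 + \left(5 - 5 \left(-10\right)^{2}\right)\right) = 8^{2} \left(-9 + \left(5 - 500\right)\right) = 64 \left(-9 + \left(5 - 500\right)\right) = 64 \left(-9 - 495\right) = 64 \left(-504\right) = -32256$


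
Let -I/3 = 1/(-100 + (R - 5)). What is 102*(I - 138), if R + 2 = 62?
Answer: -70346/5 ≈ -14069.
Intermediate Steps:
R = 60 (R = -2 + 62 = 60)
I = 1/15 (I = -3/(-100 + (60 - 5)) = -3/(-100 + 55) = -3/(-45) = -3*(-1/45) = 1/15 ≈ 0.066667)
102*(I - 138) = 102*(1/15 - 138) = 102*(-2069/15) = -70346/5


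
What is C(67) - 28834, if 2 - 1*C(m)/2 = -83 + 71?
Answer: -28806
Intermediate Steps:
C(m) = 28 (C(m) = 4 - 2*(-83 + 71) = 4 - 2*(-12) = 4 + 24 = 28)
C(67) - 28834 = 28 - 28834 = -28806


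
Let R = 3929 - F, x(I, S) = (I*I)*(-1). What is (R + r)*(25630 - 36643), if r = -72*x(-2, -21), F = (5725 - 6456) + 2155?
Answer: -30759309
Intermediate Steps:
x(I, S) = -I² (x(I, S) = I²*(-1) = -I²)
F = 1424 (F = -731 + 2155 = 1424)
r = 288 (r = -(-72)*(-2)² = -(-72)*4 = -72*(-4) = 288)
R = 2505 (R = 3929 - 1*1424 = 3929 - 1424 = 2505)
(R + r)*(25630 - 36643) = (2505 + 288)*(25630 - 36643) = 2793*(-11013) = -30759309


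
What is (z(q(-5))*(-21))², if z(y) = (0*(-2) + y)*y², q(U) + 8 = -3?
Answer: 781258401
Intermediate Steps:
q(U) = -11 (q(U) = -8 - 3 = -11)
z(y) = y³ (z(y) = (0 + y)*y² = y*y² = y³)
(z(q(-5))*(-21))² = ((-11)³*(-21))² = (-1331*(-21))² = 27951² = 781258401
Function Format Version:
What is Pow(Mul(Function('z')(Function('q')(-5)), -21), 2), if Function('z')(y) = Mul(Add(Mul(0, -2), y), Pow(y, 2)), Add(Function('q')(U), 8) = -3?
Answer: 781258401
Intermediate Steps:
Function('q')(U) = -11 (Function('q')(U) = Add(-8, -3) = -11)
Function('z')(y) = Pow(y, 3) (Function('z')(y) = Mul(Add(0, y), Pow(y, 2)) = Mul(y, Pow(y, 2)) = Pow(y, 3))
Pow(Mul(Function('z')(Function('q')(-5)), -21), 2) = Pow(Mul(Pow(-11, 3), -21), 2) = Pow(Mul(-1331, -21), 2) = Pow(27951, 2) = 781258401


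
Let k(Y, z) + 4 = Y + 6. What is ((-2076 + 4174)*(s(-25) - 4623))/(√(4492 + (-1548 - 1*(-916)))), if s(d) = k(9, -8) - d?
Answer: -4811763*√965/965 ≈ -1.5490e+5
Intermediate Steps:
k(Y, z) = 2 + Y (k(Y, z) = -4 + (Y + 6) = -4 + (6 + Y) = 2 + Y)
s(d) = 11 - d (s(d) = (2 + 9) - d = 11 - d)
((-2076 + 4174)*(s(-25) - 4623))/(√(4492 + (-1548 - 1*(-916)))) = ((-2076 + 4174)*((11 - 1*(-25)) - 4623))/(√(4492 + (-1548 - 1*(-916)))) = (2098*((11 + 25) - 4623))/(√(4492 + (-1548 + 916))) = (2098*(36 - 4623))/(√(4492 - 632)) = (2098*(-4587))/(√3860) = -9623526*√965/1930 = -4811763*√965/965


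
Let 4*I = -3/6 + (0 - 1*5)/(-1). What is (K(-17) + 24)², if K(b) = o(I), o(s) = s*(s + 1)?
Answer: 2852721/4096 ≈ 696.46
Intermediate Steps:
I = 9/8 (I = (-3/6 + (0 - 1*5)/(-1))/4 = (-3*⅙ + (0 - 5)*(-1))/4 = (-½ - 5*(-1))/4 = (-½ + 5)/4 = (¼)*(9/2) = 9/8 ≈ 1.1250)
o(s) = s*(1 + s)
K(b) = 153/64 (K(b) = 9*(1 + 9/8)/8 = (9/8)*(17/8) = 153/64)
(K(-17) + 24)² = (153/64 + 24)² = (1689/64)² = 2852721/4096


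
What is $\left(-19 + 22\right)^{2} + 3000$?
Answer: $3009$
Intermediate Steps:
$\left(-19 + 22\right)^{2} + 3000 = 3^{2} + 3000 = 9 + 3000 = 3009$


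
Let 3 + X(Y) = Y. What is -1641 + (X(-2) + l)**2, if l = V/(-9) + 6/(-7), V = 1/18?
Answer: -2066044595/1285956 ≈ -1606.6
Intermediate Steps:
V = 1/18 ≈ 0.055556
X(Y) = -3 + Y
l = -979/1134 (l = (1/18)/(-9) + 6/(-7) = (1/18)*(-1/9) + 6*(-1/7) = -1/162 - 6/7 = -979/1134 ≈ -0.86332)
-1641 + (X(-2) + l)**2 = -1641 + ((-3 - 2) - 979/1134)**2 = -1641 + (-5 - 979/1134)**2 = -1641 + (-6649/1134)**2 = -1641 + 44209201/1285956 = -2066044595/1285956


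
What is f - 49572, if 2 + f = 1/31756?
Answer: -1574271943/31756 ≈ -49574.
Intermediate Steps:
f = -63511/31756 (f = -2 + 1/31756 = -63511/31756 ≈ -2.0000)
f - 49572 = -63511/31756 - 49572 = -1574271943/31756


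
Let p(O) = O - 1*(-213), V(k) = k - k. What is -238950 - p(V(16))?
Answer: -239163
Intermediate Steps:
V(k) = 0
p(O) = 213 + O (p(O) = O + 213 = 213 + O)
-238950 - p(V(16)) = -238950 - (213 + 0) = -238950 - 1*213 = -238950 - 213 = -239163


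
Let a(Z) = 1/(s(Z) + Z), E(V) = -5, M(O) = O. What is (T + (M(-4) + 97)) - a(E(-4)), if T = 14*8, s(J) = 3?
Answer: 411/2 ≈ 205.50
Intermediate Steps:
T = 112
a(Z) = 1/(3 + Z)
(T + (M(-4) + 97)) - a(E(-4)) = (112 + (-4 + 97)) - 1/(3 - 5) = (112 + 93) - 1/(-2) = 205 - 1*(-½) = 205 + ½ = 411/2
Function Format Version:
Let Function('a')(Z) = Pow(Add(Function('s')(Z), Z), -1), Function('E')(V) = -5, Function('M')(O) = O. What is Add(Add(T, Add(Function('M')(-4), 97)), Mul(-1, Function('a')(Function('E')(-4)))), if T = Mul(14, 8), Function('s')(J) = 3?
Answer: Rational(411, 2) ≈ 205.50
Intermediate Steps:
T = 112
Function('a')(Z) = Pow(Add(3, Z), -1)
Add(Add(T, Add(Function('M')(-4), 97)), Mul(-1, Function('a')(Function('E')(-4)))) = Add(Add(112, Add(-4, 97)), Mul(-1, Pow(Add(3, -5), -1))) = Add(Add(112, 93), Mul(-1, Pow(-2, -1))) = Add(205, Mul(-1, Rational(-1, 2))) = Add(205, Rational(1, 2)) = Rational(411, 2)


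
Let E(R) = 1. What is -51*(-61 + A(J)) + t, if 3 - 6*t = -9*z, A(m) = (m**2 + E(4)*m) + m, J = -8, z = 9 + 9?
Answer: 1381/2 ≈ 690.50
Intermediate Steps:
z = 18
A(m) = m**2 + 2*m (A(m) = (m**2 + 1*m) + m = (m**2 + m) + m = (m + m**2) + m = m**2 + 2*m)
t = 55/2 (t = 1/2 - (-3)*18/2 = 1/2 - 1/6*(-162) = 1/2 + 27 = 55/2 ≈ 27.500)
-51*(-61 + A(J)) + t = -51*(-61 - 8*(2 - 8)) + 55/2 = -51*(-61 - 8*(-6)) + 55/2 = -51*(-61 + 48) + 55/2 = -51*(-13) + 55/2 = 663 + 55/2 = 1381/2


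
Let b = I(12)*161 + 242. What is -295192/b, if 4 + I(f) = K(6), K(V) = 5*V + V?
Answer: -147596/2697 ≈ -54.726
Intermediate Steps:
K(V) = 6*V
I(f) = 32 (I(f) = -4 + 6*6 = -4 + 36 = 32)
b = 5394 (b = 32*161 + 242 = 5152 + 242 = 5394)
-295192/b = -295192/5394 = -295192*1/5394 = -147596/2697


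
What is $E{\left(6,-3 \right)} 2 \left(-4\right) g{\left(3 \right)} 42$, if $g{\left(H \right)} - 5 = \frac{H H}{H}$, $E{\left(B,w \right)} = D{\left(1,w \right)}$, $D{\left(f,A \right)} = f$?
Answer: $-2688$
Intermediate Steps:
$E{\left(B,w \right)} = 1$
$g{\left(H \right)} = 5 + H$ ($g{\left(H \right)} = 5 + \frac{H H}{H} = 5 + \frac{H^{2}}{H} = 5 + H$)
$E{\left(6,-3 \right)} 2 \left(-4\right) g{\left(3 \right)} 42 = 1 \cdot 2 \left(-4\right) \left(5 + 3\right) 42 = 1 \left(\left(-8\right) 8\right) 42 = 1 \left(-64\right) 42 = \left(-64\right) 42 = -2688$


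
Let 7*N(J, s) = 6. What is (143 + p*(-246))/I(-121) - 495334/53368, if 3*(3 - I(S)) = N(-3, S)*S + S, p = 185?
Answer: -230600150/389777 ≈ -591.62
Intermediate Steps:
N(J, s) = 6/7 (N(J, s) = (1/7)*6 = 6/7)
I(S) = 3 - 13*S/21 (I(S) = 3 - (6*S/7 + S)/3 = 3 - 13*S/21)
(143 + p*(-246))/I(-121) - 495334/53368 = (143 + 185*(-246))/(3 - 13/21*(-121)) - 495334/53368 = (143 - 45510)/(3 + 1573/21) - 495334*1/53368 = -45367/1636/21 - 35381/3812 = -45367*21/1636 - 35381/3812 = -952707/1636 - 35381/3812 = -230600150/389777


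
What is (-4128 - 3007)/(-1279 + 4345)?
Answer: -7135/3066 ≈ -2.3271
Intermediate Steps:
(-4128 - 3007)/(-1279 + 4345) = -7135/3066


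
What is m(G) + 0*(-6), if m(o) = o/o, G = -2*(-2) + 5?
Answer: 1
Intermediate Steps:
G = 9 (G = 4 + 5 = 9)
m(o) = 1
m(G) + 0*(-6) = 1 + 0*(-6) = 1 + 0 = 1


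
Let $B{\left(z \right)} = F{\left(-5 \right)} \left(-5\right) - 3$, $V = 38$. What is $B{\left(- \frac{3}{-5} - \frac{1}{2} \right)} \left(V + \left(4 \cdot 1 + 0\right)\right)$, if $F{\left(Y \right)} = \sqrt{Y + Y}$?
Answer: $-126 - 210 i \sqrt{10} \approx -126.0 - 664.08 i$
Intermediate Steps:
$F{\left(Y \right)} = \sqrt{2} \sqrt{Y}$ ($F{\left(Y \right)} = \sqrt{2 Y} = \sqrt{2} \sqrt{Y}$)
$B{\left(z \right)} = -3 - 5 i \sqrt{10}$ ($B{\left(z \right)} = \sqrt{2} \sqrt{-5} \left(-5\right) - 3 = \sqrt{2} i \sqrt{5} \left(-5\right) - 3 = i \sqrt{10} \left(-5\right) - 3 = - 5 i \sqrt{10} - 3 = -3 - 5 i \sqrt{10}$)
$B{\left(- \frac{3}{-5} - \frac{1}{2} \right)} \left(V + \left(4 \cdot 1 + 0\right)\right) = \left(-3 - 5 i \sqrt{10}\right) \left(38 + \left(4 \cdot 1 + 0\right)\right) = \left(-3 - 5 i \sqrt{10}\right) \left(38 + \left(4 + 0\right)\right) = \left(-3 - 5 i \sqrt{10}\right) \left(38 + 4\right) = \left(-3 - 5 i \sqrt{10}\right) 42 = -126 - 210 i \sqrt{10}$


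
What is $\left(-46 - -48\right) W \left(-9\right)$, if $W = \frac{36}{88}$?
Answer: $- \frac{81}{11} \approx -7.3636$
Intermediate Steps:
$W = \frac{9}{22}$ ($W = 36 \cdot \frac{1}{88} = \frac{9}{22} \approx 0.40909$)
$\left(-46 - -48\right) W \left(-9\right) = \left(-46 - -48\right) \frac{9}{22} \left(-9\right) = \left(-46 + 48\right) \frac{9}{22} \left(-9\right) = 2 \cdot \frac{9}{22} \left(-9\right) = \frac{9}{11} \left(-9\right) = - \frac{81}{11}$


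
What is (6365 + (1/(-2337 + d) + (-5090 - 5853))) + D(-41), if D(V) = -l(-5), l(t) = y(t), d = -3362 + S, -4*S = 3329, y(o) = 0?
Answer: -119600254/26125 ≈ -4578.0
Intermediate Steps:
S = -3329/4 (S = -¼*3329 = -3329/4 ≈ -832.25)
d = -16777/4 (d = -3362 - 3329/4 = -16777/4 ≈ -4194.3)
l(t) = 0
D(V) = 0 (D(V) = -1*0 = 0)
(6365 + (1/(-2337 + d) + (-5090 - 5853))) + D(-41) = (6365 + (1/(-2337 - 16777/4) + (-5090 - 5853))) + 0 = (6365 + (1/(-26125/4) - 10943)) + 0 = (6365 + (-4/26125 - 10943)) + 0 = (6365 - 285885879/26125) + 0 = -119600254/26125 + 0 = -119600254/26125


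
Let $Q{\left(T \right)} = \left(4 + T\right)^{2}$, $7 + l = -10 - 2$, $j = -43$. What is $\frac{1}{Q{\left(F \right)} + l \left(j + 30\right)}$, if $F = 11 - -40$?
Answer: $\frac{1}{3272} \approx 0.00030562$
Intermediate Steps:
$l = -19$ ($l = -7 - 12 = -19$)
$F = 51$ ($F = 11 + 40 = 51$)
$\frac{1}{Q{\left(F \right)} + l \left(j + 30\right)} = \frac{1}{\left(4 + 51\right)^{2} - 19 \left(-43 + 30\right)} = \frac{1}{55^{2} - -247} = \frac{1}{3025 + 247} = \frac{1}{3272}$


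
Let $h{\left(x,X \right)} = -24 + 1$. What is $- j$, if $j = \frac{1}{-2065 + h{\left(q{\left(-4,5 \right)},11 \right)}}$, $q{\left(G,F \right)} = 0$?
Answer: $\frac{1}{2088} \approx 0.00047893$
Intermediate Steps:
$h{\left(x,X \right)} = -23$
$j = - \frac{1}{2088}$ ($j = \frac{1}{-2065 - 23} = \frac{1}{-2088} = - \frac{1}{2088} \approx -0.00047893$)
$- j = \left(-1\right) \left(- \frac{1}{2088}\right) = \frac{1}{2088}$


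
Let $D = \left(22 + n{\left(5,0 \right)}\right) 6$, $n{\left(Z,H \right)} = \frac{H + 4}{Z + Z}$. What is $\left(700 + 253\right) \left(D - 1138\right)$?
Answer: $- \frac{4782154}{5} \approx -9.5643 \cdot 10^{5}$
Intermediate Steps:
$n{\left(Z,H \right)} = \frac{4 + H}{2 Z}$
$D = \frac{672}{5}$ ($D = \left(22 + \frac{4 + 0}{2 \cdot 5}\right) 6 = \left(22 + \frac{1}{2} \cdot \frac{1}{5} \cdot 4\right) 6 = \left(22 + \frac{2}{5}\right) 6 = \frac{112}{5} \cdot 6 = \frac{672}{5} \approx 134.4$)
$\left(700 + 253\right) \left(D - 1138\right) = \left(700 + 253\right) \left(\frac{672}{5} - 1138\right) = 953 \left(- \frac{5018}{5}\right) = - \frac{4782154}{5}$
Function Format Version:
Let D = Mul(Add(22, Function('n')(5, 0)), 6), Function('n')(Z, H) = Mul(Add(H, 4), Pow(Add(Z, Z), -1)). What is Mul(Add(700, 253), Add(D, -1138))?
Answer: Rational(-4782154, 5) ≈ -9.5643e+5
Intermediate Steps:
Function('n')(Z, H) = Mul(Rational(1, 2), Pow(Z, -1), Add(4, H)) (Function('n')(Z, H) = Mul(Add(4, H), Pow(Mul(2, Z), -1)) = Mul(Add(4, H), Mul(Rational(1, 2), Pow(Z, -1))) = Mul(Rational(1, 2), Pow(Z, -1), Add(4, H)))
D = Rational(672, 5) (D = Mul(Add(22, Mul(Rational(1, 2), Pow(5, -1), Add(4, 0))), 6) = Mul(Add(22, Mul(Rational(1, 2), Rational(1, 5), 4)), 6) = Mul(Add(22, Rational(2, 5)), 6) = Mul(Rational(112, 5), 6) = Rational(672, 5) ≈ 134.40)
Mul(Add(700, 253), Add(D, -1138)) = Mul(Add(700, 253), Add(Rational(672, 5), -1138)) = Mul(953, Rational(-5018, 5)) = Rational(-4782154, 5)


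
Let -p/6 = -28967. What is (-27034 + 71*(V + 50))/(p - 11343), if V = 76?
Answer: -18088/162459 ≈ -0.11134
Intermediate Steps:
p = 173802 (p = -6*(-28967) = 173802)
(-27034 + 71*(V + 50))/(p - 11343) = (-27034 + 71*(76 + 50))/(173802 - 11343) = (-27034 + 71*126)/162459 = (-27034 + 8946)*(1/162459) = -18088*1/162459 = -18088/162459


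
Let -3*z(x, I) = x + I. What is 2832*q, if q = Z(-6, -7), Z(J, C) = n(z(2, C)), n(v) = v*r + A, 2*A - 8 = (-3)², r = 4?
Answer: 42952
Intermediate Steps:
z(x, I) = -I/3 - x/3 (z(x, I) = -(x + I)/3 = -(I + x)/3 = -I/3 - x/3)
A = 17/2 (A = 4 + (½)*(-3)² = 4 + (½)*9 = 4 + 9/2 = 17/2 ≈ 8.5000)
n(v) = 17/2 + 4*v (n(v) = v*4 + 17/2 = 4*v + 17/2 = 17/2 + 4*v)
Z(J, C) = 35/6 - 4*C/3 (Z(J, C) = 17/2 + 4*(-C/3 - ⅓*2) = 17/2 + 4*(-C/3 - ⅔) = 17/2 + 4*(-⅔ - C/3) = 17/2 + (-8/3 - 4*C/3) = 35/6 - 4*C/3)
q = 91/6 (q = 35/6 - 4/3*(-7) = 35/6 + 28/3 = 91/6 ≈ 15.167)
2832*q = 2832*(91/6) = 42952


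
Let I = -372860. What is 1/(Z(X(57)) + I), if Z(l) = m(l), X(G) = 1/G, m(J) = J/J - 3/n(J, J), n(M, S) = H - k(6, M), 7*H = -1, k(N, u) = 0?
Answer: -1/372838 ≈ -2.6821e-6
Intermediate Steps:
H = -1/7 (H = (1/7)*(-1) = -1/7 ≈ -0.14286)
n(M, S) = -1/7 (n(M, S) = -1/7 - 1*0 = -1/7 + 0 = -1/7)
m(J) = 22 (m(J) = J/J - 3/(-1/7) = 1 - 3*(-7) = 1 + 21 = 22)
Z(l) = 22
1/(Z(X(57)) + I) = 1/(22 - 372860) = 1/(-372838) = -1/372838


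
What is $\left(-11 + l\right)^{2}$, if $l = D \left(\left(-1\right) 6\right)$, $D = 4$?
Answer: $1225$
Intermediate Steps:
$l = -24$ ($l = 4 \left(\left(-1\right) 6\right) = 4 \left(-6\right) = -24$)
$\left(-11 + l\right)^{2} = \left(-11 - 24\right)^{2} = \left(-35\right)^{2} = 1225$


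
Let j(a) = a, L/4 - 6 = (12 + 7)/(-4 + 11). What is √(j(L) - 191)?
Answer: I*√7651/7 ≈ 12.496*I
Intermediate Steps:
L = 244/7 (L = 24 + 4*((12 + 7)/(-4 + 11)) = 24 + 4*(19/7) = 24 + 76/7 = 244/7 ≈ 34.857)
√(j(L) - 191) = √(244/7 - 191) = √(-1093/7) = I*√7651/7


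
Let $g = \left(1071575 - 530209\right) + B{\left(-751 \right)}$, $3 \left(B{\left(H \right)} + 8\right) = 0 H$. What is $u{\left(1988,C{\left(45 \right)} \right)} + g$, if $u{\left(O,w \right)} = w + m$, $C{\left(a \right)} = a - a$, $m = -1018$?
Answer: $540340$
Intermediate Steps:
$B{\left(H \right)} = -8$ ($B{\left(H \right)} = -8 + \frac{0 H}{3} = -8 + \frac{1}{3} \cdot 0 = -8 + 0 = -8$)
$C{\left(a \right)} = 0$
$u{\left(O,w \right)} = -1018 + w$ ($u{\left(O,w \right)} = w - 1018 = -1018 + w$)
$g = 541358$ ($g = \left(1071575 - 530209\right) - 8 = 541366 - 8 = 541358$)
$u{\left(1988,C{\left(45 \right)} \right)} + g = \left(-1018 + 0\right) + 541358 = -1018 + 541358 = 540340$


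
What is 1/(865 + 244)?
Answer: 1/1109 ≈ 0.00090171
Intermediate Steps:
1/(865 + 244) = 1/1109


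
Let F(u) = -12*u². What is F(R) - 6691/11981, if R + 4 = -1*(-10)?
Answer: -5182483/11981 ≈ -432.56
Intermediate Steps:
R = 6 (R = -4 - 1*(-10) = -4 + 10 = 6)
F(R) - 6691/11981 = -12*6² - 6691/11981 = -12*36 - 6691/11981 = -432 - 1*6691/11981 = -432 - 6691/11981 = -5182483/11981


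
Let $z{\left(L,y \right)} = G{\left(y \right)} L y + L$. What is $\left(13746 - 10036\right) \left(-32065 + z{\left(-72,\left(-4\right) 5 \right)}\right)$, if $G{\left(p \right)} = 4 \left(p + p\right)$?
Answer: $-974012270$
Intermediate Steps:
$G{\left(p \right)} = 8 p$ ($G{\left(p \right)} = 4 \cdot 2 p = 8 p$)
$z{\left(L,y \right)} = L + 8 L y^{2}$ ($z{\left(L,y \right)} = 8 y L y + L = 8 L y y + L = 8 L y^{2} + L = L + 8 L y^{2}$)
$\left(13746 - 10036\right) \left(-32065 + z{\left(-72,\left(-4\right) 5 \right)}\right) = \left(13746 - 10036\right) \left(-32065 - 72 \left(1 + 8 \left(\left(-4\right) 5\right)^{2}\right)\right) = 3710 \left(-32065 - 72 \left(1 + 8 \left(-20\right)^{2}\right)\right) = 3710 \left(-32065 - 72 \left(1 + 8 \cdot 400\right)\right) = 3710 \left(-32065 - 72 \left(1 + 3200\right)\right) = 3710 \left(-32065 - 230472\right) = 3710 \left(-262537\right) = -974012270$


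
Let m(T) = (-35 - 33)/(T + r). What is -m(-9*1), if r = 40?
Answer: 68/31 ≈ 2.1936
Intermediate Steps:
m(T) = -68/(40 + T) (m(T) = (-35 - 33)/(T + 40) = -68/(40 + T))
-m(-9*1) = -(-68)/(40 - 9*1) = -(-68)/(40 - 9) = -(-68)/31 = -1*(-68/31) = 68/31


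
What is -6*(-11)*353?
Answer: 23298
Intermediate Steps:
-6*(-11)*353 = 66*353 = 23298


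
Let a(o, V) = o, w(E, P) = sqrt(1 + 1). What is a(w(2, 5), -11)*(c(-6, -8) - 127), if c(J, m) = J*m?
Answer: -79*sqrt(2) ≈ -111.72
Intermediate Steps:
w(E, P) = sqrt(2)
a(w(2, 5), -11)*(c(-6, -8) - 127) = sqrt(2)*(-6*(-8) - 127) = sqrt(2)*(48 - 127) = sqrt(2)*(-79) = -79*sqrt(2)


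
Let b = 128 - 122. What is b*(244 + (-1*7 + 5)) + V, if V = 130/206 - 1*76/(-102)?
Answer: 7634585/5253 ≈ 1453.4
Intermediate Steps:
V = 7229/5253 (V = 130*(1/206) - 76*(-1/102) = 65/103 + 38/51 = 7229/5253 ≈ 1.3762)
b = 6
b*(244 + (-1*7 + 5)) + V = 6*(244 + (-1*7 + 5)) + 7229/5253 = 6*(244 + (-7 + 5)) + 7229/5253 = 6*(244 - 2) + 7229/5253 = 6*242 + 7229/5253 = 1452 + 7229/5253 = 7634585/5253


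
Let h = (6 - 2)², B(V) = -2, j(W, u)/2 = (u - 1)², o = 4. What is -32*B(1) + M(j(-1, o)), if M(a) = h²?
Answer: 320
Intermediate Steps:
j(W, u) = 2*(-1 + u)² (j(W, u) = 2*(u - 1)² = 2*(-1 + u)²)
h = 16 (h = 4² = 16)
M(a) = 256 (M(a) = 16² = 256)
-32*B(1) + M(j(-1, o)) = -32*(-2) + 256 = 64 + 256 = 320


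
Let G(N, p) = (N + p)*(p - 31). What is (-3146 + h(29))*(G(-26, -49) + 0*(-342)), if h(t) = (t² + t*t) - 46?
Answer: -9060000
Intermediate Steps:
h(t) = -46 + 2*t² (h(t) = (t² + t²) - 46 = 2*t² - 46 = -46 + 2*t²)
G(N, p) = (-31 + p)*(N + p) (G(N, p) = (N + p)*(-31 + p) = (-31 + p)*(N + p))
(-3146 + h(29))*(G(-26, -49) + 0*(-342)) = (-3146 + (-46 + 2*29²))*(((-49)² - 31*(-26) - 31*(-49) - 26*(-49)) + 0*(-342)) = (-3146 + (-46 + 2*841))*((2401 + 806 + 1519 + 1274) + 0) = (-3146 + (-46 + 1682))*(6000 + 0) = (-3146 + 1636)*6000 = -1510*6000 = -9060000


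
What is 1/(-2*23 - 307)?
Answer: -1/353 ≈ -0.0028329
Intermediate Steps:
1/(-2*23 - 307) = 1/(-46 - 307) = 1/(-353) = -1/353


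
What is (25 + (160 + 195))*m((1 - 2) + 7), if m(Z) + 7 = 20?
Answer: 4940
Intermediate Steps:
m(Z) = 13 (m(Z) = -7 + 20 = 13)
(25 + (160 + 195))*m((1 - 2) + 7) = (25 + (160 + 195))*13 = (25 + 355)*13 = 380*13 = 4940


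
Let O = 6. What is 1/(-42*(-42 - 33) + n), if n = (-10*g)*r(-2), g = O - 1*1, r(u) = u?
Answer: 1/3250 ≈ 0.00030769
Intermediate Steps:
g = 5 (g = 6 - 1*1 = 6 - 1 = 5)
n = 100 (n = -10*5*(-2) = -50*(-2) = 100)
1/(-42*(-42 - 33) + n) = 1/(-42*(-42 - 33) + 100) = 1/(-42*(-75) + 100) = 1/(3150 + 100) = 1/3250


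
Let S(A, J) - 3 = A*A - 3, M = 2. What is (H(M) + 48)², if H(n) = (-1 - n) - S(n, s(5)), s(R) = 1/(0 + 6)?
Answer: 1681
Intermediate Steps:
s(R) = ⅙ (s(R) = 1/6 = ⅙)
S(A, J) = A² (S(A, J) = 3 + (A*A - 3) = 3 + (A² - 3) = 3 + (-3 + A²) = A²)
H(n) = -1 - n - n² (H(n) = (-1 - n) - n² = -1 - n - n²)
(H(M) + 48)² = ((-1 - 1*2 - 1*2²) + 48)² = ((-1 - 2 - 1*4) + 48)² = ((-1 - 2 - 4) + 48)² = (-7 + 48)² = 41² = 1681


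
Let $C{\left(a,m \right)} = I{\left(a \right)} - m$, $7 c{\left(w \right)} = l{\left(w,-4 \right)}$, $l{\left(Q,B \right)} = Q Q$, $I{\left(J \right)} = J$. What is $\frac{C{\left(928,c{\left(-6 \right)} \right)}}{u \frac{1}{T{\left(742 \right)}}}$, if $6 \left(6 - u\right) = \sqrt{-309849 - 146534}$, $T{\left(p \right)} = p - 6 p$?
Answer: $- \frac{739540800}{457679} - \frac{20542800 i \sqrt{456383}}{457679} \approx -1615.8 - 30322.0 i$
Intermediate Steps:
$l{\left(Q,B \right)} = Q^{2}$
$T{\left(p \right)} = - 5 p$
$c{\left(w \right)} = \frac{w^{2}}{7}$
$C{\left(a,m \right)} = a - m$
$u = 6 - \frac{i \sqrt{456383}}{6}$ ($u = 6 - \frac{\sqrt{-309849 - 146534}}{6} = 6 - \frac{\sqrt{-456383}}{6} = 6 - \frac{i \sqrt{456383}}{6} \approx 6.0 - 112.59 i$)
$\frac{C{\left(928,c{\left(-6 \right)} \right)}}{u \frac{1}{T{\left(742 \right)}}} = \frac{928 - \frac{\left(-6\right)^{2}}{7}}{\left(6 - \frac{i \sqrt{456383}}{6}\right) \frac{1}{\left(-5\right) 742}} = \frac{928 - \frac{1}{7} \cdot 36}{\left(6 - \frac{i \sqrt{456383}}{6}\right) \frac{1}{-3710}} = \frac{928 - \frac{36}{7}}{\left(6 - \frac{i \sqrt{456383}}{6}\right) \left(- \frac{1}{3710}\right)} = \frac{928 - \frac{36}{7}}{- \frac{3}{1855} + \frac{i \sqrt{456383}}{22260}} = \frac{6460}{7 \left(- \frac{3}{1855} + \frac{i \sqrt{456383}}{22260}\right)}$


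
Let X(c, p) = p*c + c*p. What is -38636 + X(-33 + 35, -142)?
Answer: -39204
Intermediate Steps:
X(c, p) = 2*c*p (X(c, p) = c*p + c*p = 2*c*p)
-38636 + X(-33 + 35, -142) = -38636 + 2*(-33 + 35)*(-142) = -38636 + 2*2*(-142) = -38636 - 568 = -39204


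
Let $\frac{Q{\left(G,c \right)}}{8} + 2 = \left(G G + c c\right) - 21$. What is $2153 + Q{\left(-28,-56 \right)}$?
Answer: $33329$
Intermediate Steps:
$Q{\left(G,c \right)} = -184 + 8 G^{2} + 8 c^{2}$ ($Q{\left(G,c \right)} = -16 + 8 \left(\left(G G + c c\right) - 21\right) = -16 + 8 \left(\left(G^{2} + c^{2}\right) - 21\right) = -16 + 8 \left(-21 + G^{2} + c^{2}\right) = -16 + \left(-168 + 8 G^{2} + 8 c^{2}\right) = -184 + 8 G^{2} + 8 c^{2}$)
$2153 + Q{\left(-28,-56 \right)} = 2153 + \left(-184 + 8 \left(-28\right)^{2} + 8 \left(-56\right)^{2}\right) = 2153 + \left(-184 + 8 \cdot 784 + 8 \cdot 3136\right) = 2153 + \left(-184 + 6272 + 25088\right) = 2153 + 31176 = 33329$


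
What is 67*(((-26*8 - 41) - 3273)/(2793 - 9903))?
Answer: 39329/1185 ≈ 33.189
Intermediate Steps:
67*(((-26*8 - 41) - 3273)/(2793 - 9903)) = 67*(((-208 - 41) - 3273)/(-7110)) = 67*((-249 - 3273)*(-1/7110)) = 67*(-3522*(-1/7110)) = 67*(587/1185) = 39329/1185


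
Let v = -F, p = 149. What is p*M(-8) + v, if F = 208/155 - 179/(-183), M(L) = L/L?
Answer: 4160576/28365 ≈ 146.68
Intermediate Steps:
M(L) = 1
F = 65809/28365 (F = 208*(1/155) - 179*(-1/183) = 208/155 + 179/183 = 65809/28365 ≈ 2.3201)
v = -65809/28365 (v = -1*65809/28365 = -65809/28365 ≈ -2.3201)
p*M(-8) + v = 149*1 - 65809/28365 = 149 - 65809/28365 = 4160576/28365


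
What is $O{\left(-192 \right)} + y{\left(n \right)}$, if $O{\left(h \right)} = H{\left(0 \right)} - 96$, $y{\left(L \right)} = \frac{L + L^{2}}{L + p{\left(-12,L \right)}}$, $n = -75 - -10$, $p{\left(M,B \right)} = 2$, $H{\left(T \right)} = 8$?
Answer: $- \frac{9704}{63} \approx -154.03$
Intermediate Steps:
$n = -65$ ($n = -75 + 10 = -65$)
$y{\left(L \right)} = \frac{L + L^{2}}{2 + L}$ ($y{\left(L \right)} = \frac{L + L^{2}}{L + 2} = \frac{L + L^{2}}{2 + L}$)
$O{\left(h \right)} = -88$ ($O{\left(h \right)} = 8 - 96 = -88$)
$O{\left(-192 \right)} + y{\left(n \right)} = -88 - \frac{65 \left(1 - 65\right)}{2 - 65} = -88 - 65 \frac{1}{-63} \left(-64\right) = -88 - \left(- \frac{65}{63}\right) \left(-64\right) = -88 - \frac{4160}{63} = - \frac{9704}{63}$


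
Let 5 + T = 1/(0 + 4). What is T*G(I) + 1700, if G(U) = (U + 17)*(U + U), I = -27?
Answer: -865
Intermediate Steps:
G(U) = 2*U*(17 + U) (G(U) = (17 + U)*(2*U) = 2*U*(17 + U))
T = -19/4 (T = -5 + 1/(0 + 4) = -5 + 1/4 = -19/4 ≈ -4.7500)
T*G(I) + 1700 = -19*(-27)*(17 - 27)/2 + 1700 = -19*(-27)*(-10)/2 + 1700 = -19/4*540 + 1700 = -2565 + 1700 = -865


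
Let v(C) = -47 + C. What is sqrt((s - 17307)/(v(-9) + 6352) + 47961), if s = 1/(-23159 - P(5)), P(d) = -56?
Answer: sqrt(7046395898659466117)/12121374 ≈ 218.99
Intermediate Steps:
s = -1/23103 (s = 1/(-23159 - 1*(-56)) = 1/(-23159 + 56) = 1/(-23103) = -1/23103 ≈ -4.3284e-5)
sqrt((s - 17307)/(v(-9) + 6352) + 47961) = sqrt((-1/23103 - 17307)/((-47 - 9) + 6352) + 47961) = sqrt(-399843622/(23103*(-56 + 6352)) + 47961) = sqrt(-399843622/23103/6296 + 47961) = sqrt(-399843622/23103*1/6296 + 47961) = sqrt(-199921811/72728244 + 47961) = sqrt(3487919388673/72728244) = sqrt(7046395898659466117)/12121374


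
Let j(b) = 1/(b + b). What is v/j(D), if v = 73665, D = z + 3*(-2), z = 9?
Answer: 441990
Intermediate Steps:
D = 3 (D = 9 + 3*(-2) = 9 - 6 = 3)
j(b) = 1/(2*b)
v/j(D) = 73665/(((½)/3)) = 73665/(((½)*(⅓))) = 73665/(⅙) = 73665*6 = 441990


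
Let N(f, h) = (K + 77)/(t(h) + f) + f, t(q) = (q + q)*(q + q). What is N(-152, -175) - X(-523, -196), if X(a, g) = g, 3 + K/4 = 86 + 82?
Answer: 5384049/122348 ≈ 44.006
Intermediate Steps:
t(q) = 4*q² (t(q) = (2*q)*(2*q) = 4*q²)
K = 660 (K = -12 + 4*(86 + 82) = -12 + 4*168 = -12 + 672 = 660)
N(f, h) = f + 737/(f + 4*h²) (N(f, h) = (660 + 77)/(4*h² + f) + f = 737/(f + 4*h²) + f = f + 737/(f + 4*h²))
N(-152, -175) - X(-523, -196) = (737 + (-152)² + 4*(-152)*(-175)²)/(-152 + 4*(-175)²) - 1*(-196) = (737 + 23104 + 4*(-152)*30625)/(-152 + 4*30625) + 196 = (737 + 23104 - 18620000)/(-152 + 122500) + 196 = -18596159/122348 + 196 = 5384049/122348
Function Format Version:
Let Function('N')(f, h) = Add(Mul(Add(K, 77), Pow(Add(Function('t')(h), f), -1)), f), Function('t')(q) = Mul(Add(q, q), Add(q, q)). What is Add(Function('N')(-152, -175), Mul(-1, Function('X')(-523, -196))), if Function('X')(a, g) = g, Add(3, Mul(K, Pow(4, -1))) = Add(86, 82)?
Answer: Rational(5384049, 122348) ≈ 44.006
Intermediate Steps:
Function('t')(q) = Mul(4, Pow(q, 2)) (Function('t')(q) = Mul(Mul(2, q), Mul(2, q)) = Mul(4, Pow(q, 2)))
K = 660 (K = Add(-12, Mul(4, Add(86, 82))) = Add(-12, Mul(4, 168)) = Add(-12, 672) = 660)
Function('N')(f, h) = Add(f, Mul(737, Pow(Add(f, Mul(4, Pow(h, 2))), -1))) (Function('N')(f, h) = Add(Mul(Add(660, 77), Pow(Add(Mul(4, Pow(h, 2)), f), -1)), f) = Add(Mul(737, Pow(Add(f, Mul(4, Pow(h, 2))), -1)), f) = Add(f, Mul(737, Pow(Add(f, Mul(4, Pow(h, 2))), -1))))
Add(Function('N')(-152, -175), Mul(-1, Function('X')(-523, -196))) = Add(Mul(Pow(Add(-152, Mul(4, Pow(-175, 2))), -1), Add(737, Pow(-152, 2), Mul(4, -152, Pow(-175, 2)))), Mul(-1, -196)) = Add(Mul(Pow(Add(-152, Mul(4, 30625)), -1), Add(737, 23104, Mul(4, -152, 30625))), 196) = Add(Mul(Pow(Add(-152, 122500), -1), Add(737, 23104, -18620000)), 196) = Add(Mul(Pow(122348, -1), -18596159), 196) = Add(Mul(Rational(1, 122348), -18596159), 196) = Add(Rational(-18596159, 122348), 196) = Rational(5384049, 122348)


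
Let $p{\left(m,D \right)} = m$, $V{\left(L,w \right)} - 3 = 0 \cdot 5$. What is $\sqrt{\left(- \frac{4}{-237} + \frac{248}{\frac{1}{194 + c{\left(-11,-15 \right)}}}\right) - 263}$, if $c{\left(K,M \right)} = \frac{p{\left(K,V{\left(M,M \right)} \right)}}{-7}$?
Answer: $\frac{\sqrt{132766543245}}{1659} \approx 219.63$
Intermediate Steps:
$V{\left(L,w \right)} = 3$ ($V{\left(L,w \right)} = 3 + 0 \cdot 5 = 3 + 0 = 3$)
$c{\left(K,M \right)} = - \frac{K}{7}$ ($c{\left(K,M \right)} = \frac{K}{-7} = K \left(- \frac{1}{7}\right) = - \frac{K}{7}$)
$\sqrt{\left(- \frac{4}{-237} + \frac{248}{\frac{1}{194 + c{\left(-11,-15 \right)}}}\right) - 263} = \sqrt{\left(- \frac{4}{-237} + \frac{248}{\frac{1}{194 - - \frac{11}{7}}}\right) - 263} = \sqrt{\left(\left(-4\right) \left(- \frac{1}{237}\right) + \frac{248}{\frac{1}{194 + \frac{11}{7}}}\right) - 263} = \sqrt{\left(\frac{4}{237} + \frac{248}{\frac{1}{\frac{1369}{7}}}\right) - 263} = \sqrt{\left(\frac{4}{237} + \frac{248}{\frac{7}{1369}}\right) - 263} = \sqrt{\left(\frac{4}{237} + 248 \cdot \frac{1369}{7}\right) - 263} = \sqrt{\left(\frac{4}{237} + \frac{339512}{7}\right) - 263} = \sqrt{\frac{80464372}{1659} - 263} = \sqrt{\frac{80028055}{1659}} = \frac{\sqrt{132766543245}}{1659}$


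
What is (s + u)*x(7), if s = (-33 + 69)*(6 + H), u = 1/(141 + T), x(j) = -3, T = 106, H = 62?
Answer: -1813971/247 ≈ -7344.0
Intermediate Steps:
u = 1/247 (u = 1/(141 + 106) = 1/247 ≈ 0.0040486)
s = 2448 (s = (-33 + 69)*(6 + 62) = 36*68 = 2448)
(s + u)*x(7) = (2448 + 1/247)*(-3) = (604657/247)*(-3) = -1813971/247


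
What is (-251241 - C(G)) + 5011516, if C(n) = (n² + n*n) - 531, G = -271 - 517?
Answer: 3518918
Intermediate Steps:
G = -788
C(n) = -531 + 2*n² (C(n) = (n² + n²) - 531 = 2*n² - 531 = -531 + 2*n²)
(-251241 - C(G)) + 5011516 = (-251241 - (-531 + 2*(-788)²)) + 5011516 = (-251241 - (-531 + 2*620944)) + 5011516 = (-251241 - (-531 + 1241888)) + 5011516 = (-251241 - 1*1241357) + 5011516 = (-251241 - 1241357) + 5011516 = -1492598 + 5011516 = 3518918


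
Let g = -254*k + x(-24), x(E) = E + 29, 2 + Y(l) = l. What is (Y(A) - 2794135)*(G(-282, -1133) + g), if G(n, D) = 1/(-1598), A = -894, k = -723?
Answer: -820251891980055/1598 ≈ -5.1330e+11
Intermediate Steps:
Y(l) = -2 + l
x(E) = 29 + E
G(n, D) = -1/1598
g = 183647 (g = -254*(-723) + (29 - 24) = 183642 + 5 = 183647)
(Y(A) - 2794135)*(G(-282, -1133) + g) = ((-2 - 894) - 2794135)*(-1/1598 + 183647) = (-896 - 2794135)*(293467905/1598) = -2795031*293467905/1598 = -820251891980055/1598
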